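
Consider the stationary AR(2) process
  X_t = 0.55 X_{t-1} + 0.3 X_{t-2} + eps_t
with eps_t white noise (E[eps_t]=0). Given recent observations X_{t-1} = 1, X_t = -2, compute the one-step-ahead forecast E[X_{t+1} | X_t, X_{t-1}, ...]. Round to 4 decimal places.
E[X_{t+1} \mid \mathcal F_t] = -0.8000

For an AR(p) model X_t = c + sum_i phi_i X_{t-i} + eps_t, the
one-step-ahead conditional mean is
  E[X_{t+1} | X_t, ...] = c + sum_i phi_i X_{t+1-i}.
Substitute known values:
  E[X_{t+1} | ...] = (0.55) * (-2) + (0.3) * (1)
                   = -0.8000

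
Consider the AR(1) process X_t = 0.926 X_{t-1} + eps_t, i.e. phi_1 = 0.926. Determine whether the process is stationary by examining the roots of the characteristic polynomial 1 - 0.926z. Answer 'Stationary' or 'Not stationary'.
\text{Stationary}

The AR(p) characteristic polynomial is P(z) = 1 - 0.926z.
Stationarity requires all roots to lie outside the unit circle, i.e. |z| > 1 for every root.
This is linear in z: 1 + (-0.926) z = 0  =>  z = -1/(-0.926) = 1.079914,  |z| = 1.079914.
Moduli of all roots: 1.0799.
All moduli strictly greater than 1? Yes.
Verdict: Stationary.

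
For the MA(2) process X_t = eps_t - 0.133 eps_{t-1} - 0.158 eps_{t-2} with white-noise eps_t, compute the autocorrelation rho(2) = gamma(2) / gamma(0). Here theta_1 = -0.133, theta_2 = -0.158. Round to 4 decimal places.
\rho(2) = -0.1515

For an MA(q) process with theta_0 = 1, the autocovariance is
  gamma(k) = sigma^2 * sum_{i=0..q-k} theta_i * theta_{i+k},
and rho(k) = gamma(k) / gamma(0). Sigma^2 cancels.
  numerator   = (1)*(-0.158) = -0.158.
  denominator = (1)^2 + (-0.133)^2 + (-0.158)^2 = 1.042653.
  rho(2) = -0.158 / 1.042653 = -0.1515.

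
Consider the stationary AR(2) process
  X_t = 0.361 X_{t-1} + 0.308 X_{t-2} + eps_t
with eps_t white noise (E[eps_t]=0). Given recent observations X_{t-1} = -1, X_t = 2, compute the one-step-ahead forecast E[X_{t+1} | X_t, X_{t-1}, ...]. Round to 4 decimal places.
E[X_{t+1} \mid \mathcal F_t] = 0.4140

For an AR(p) model X_t = c + sum_i phi_i X_{t-i} + eps_t, the
one-step-ahead conditional mean is
  E[X_{t+1} | X_t, ...] = c + sum_i phi_i X_{t+1-i}.
Substitute known values:
  E[X_{t+1} | ...] = (0.361) * (2) + (0.308) * (-1)
                   = 0.4140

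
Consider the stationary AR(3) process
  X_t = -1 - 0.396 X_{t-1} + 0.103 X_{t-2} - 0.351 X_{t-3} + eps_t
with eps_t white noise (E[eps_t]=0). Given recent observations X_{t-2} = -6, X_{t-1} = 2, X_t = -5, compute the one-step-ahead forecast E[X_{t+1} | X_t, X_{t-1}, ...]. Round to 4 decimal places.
E[X_{t+1} \mid \mathcal F_t] = 3.2920

For an AR(p) model X_t = c + sum_i phi_i X_{t-i} + eps_t, the
one-step-ahead conditional mean is
  E[X_{t+1} | X_t, ...] = c + sum_i phi_i X_{t+1-i}.
Substitute known values:
  E[X_{t+1} | ...] = -1 + (-0.396) * (-5) + (0.103) * (2) + (-0.351) * (-6)
                   = 3.2920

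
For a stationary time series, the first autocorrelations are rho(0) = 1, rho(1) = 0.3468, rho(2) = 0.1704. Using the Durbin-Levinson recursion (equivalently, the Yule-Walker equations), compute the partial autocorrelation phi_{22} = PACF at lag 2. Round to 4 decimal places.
\phi_{22} = 0.0570

The PACF at lag k is phi_{kk}, the last component of the solution
to the Yule-Walker system G_k phi = r_k where
  (G_k)_{ij} = rho(|i - j|), (r_k)_i = rho(i), i,j = 1..k.
Equivalently, Durbin-Levinson gives phi_{kk} iteratively:
  phi_{11} = rho(1)
  phi_{kk} = [rho(k) - sum_{j=1..k-1} phi_{k-1,j} rho(k-j)]
            / [1 - sum_{j=1..k-1} phi_{k-1,j} rho(j)],
  phi_{k,j} = phi_{k-1,j} - phi_{kk} phi_{k-1,k-j},  j = 1..k-1.
Step k = 1:
  phi_11 = rho(1) = 0.3468.
Step k = 2:
  phi_22 = [rho(2) - phi_11 rho(1)] / [1 - phi_11 rho(1)] = [0.1704 - (0.3468)(0.3468)] / [1 - (0.3468)(0.3468)]
         = 0.05012976 / 0.87972976 = 0.057.
Therefore phi_{22} = 0.0570.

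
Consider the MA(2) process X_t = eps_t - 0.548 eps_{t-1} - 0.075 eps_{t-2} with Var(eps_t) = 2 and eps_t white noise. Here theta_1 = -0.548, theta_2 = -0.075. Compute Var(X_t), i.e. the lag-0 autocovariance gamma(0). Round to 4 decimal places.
\gamma(0) = 2.6119

For an MA(q) process X_t = eps_t + sum_i theta_i eps_{t-i} with
Var(eps_t) = sigma^2, the variance is
  gamma(0) = sigma^2 * (1 + sum_i theta_i^2).
  sum_i theta_i^2 = (-0.548)^2 + (-0.075)^2 = 0.300304 + 0.005625 = 0.305929.
  gamma(0) = 2 * (1 + 0.305929) = 2 * 1.305929 = 2.611858, which rounds to 2.6119.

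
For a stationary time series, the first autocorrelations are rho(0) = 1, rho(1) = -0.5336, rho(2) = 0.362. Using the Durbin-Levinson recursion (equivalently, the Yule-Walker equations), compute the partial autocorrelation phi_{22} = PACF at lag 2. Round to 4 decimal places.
\phi_{22} = 0.1080

The PACF at lag k is phi_{kk}, the last component of the solution
to the Yule-Walker system G_k phi = r_k where
  (G_k)_{ij} = rho(|i - j|), (r_k)_i = rho(i), i,j = 1..k.
Equivalently, Durbin-Levinson gives phi_{kk} iteratively:
  phi_{11} = rho(1)
  phi_{kk} = [rho(k) - sum_{j=1..k-1} phi_{k-1,j} rho(k-j)]
            / [1 - sum_{j=1..k-1} phi_{k-1,j} rho(j)],
  phi_{k,j} = phi_{k-1,j} - phi_{kk} phi_{k-1,k-j},  j = 1..k-1.
Step k = 1:
  phi_11 = rho(1) = -0.5336.
Step k = 2:
  phi_22 = [rho(2) - phi_11 rho(1)] / [1 - phi_11 rho(1)] = [0.362 - (-0.5336)(-0.5336)] / [1 - (-0.5336)(-0.5336)]
         = 0.07727104 / 0.71527104 = 0.108.
Therefore phi_{22} = 0.1080.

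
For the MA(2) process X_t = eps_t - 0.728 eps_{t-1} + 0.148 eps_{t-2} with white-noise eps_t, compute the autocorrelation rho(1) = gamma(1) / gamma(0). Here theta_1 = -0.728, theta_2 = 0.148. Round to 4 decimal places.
\rho(1) = -0.5385

For an MA(q) process with theta_0 = 1, the autocovariance is
  gamma(k) = sigma^2 * sum_{i=0..q-k} theta_i * theta_{i+k},
and rho(k) = gamma(k) / gamma(0). Sigma^2 cancels.
  numerator   = (1)*(-0.728) + (-0.728)*(0.148) = -0.835744.
  denominator = (1)^2 + (-0.728)^2 + (0.148)^2 = 1.551888.
  rho(1) = -0.835744 / 1.551888 = -0.5385.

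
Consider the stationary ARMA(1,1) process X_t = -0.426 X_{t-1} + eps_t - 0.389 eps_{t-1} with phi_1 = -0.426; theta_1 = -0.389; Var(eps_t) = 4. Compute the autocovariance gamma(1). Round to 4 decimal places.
\gamma(1) = -4.6428

Multiply the model equation by X_{t-k} and take expectations. With theta_0 = psi_0 = 1 and psi_j the MA(infinity) weights, this gives
  gamma(k) - sum_i phi_i gamma(k-i) = c_k,
  c_k = sigma^2 * sum_{j=k..q} theta_j psi_{j-k}   (c_k = 0 for k > q),
using gamma(-m) = gamma(m).
psi-weights needed (psi_j = theta_j + sum_i phi_i psi_{j-i}):
  psi_1 = theta_1 + phi_1 = -0.389 + (-0.426) = -0.815
Right-hand sides:
  c_0 = sigma^2 (1 + theta_1 psi_1) = 4 * (1 + (-0.389)(-0.815)) = 4 * 1.317035 = 5.26814
  c_1 = sigma^2 theta_1 = 4 * (-0.389) = -1.556
  c_2 = 0
Equations for k = 0 and k = 1 (AR order 1):
  gamma(0) = phi_1 gamma(1) + c_0
  gamma(1) = phi_1 gamma(0) + c_1
Substituting the second into the first: gamma(0) (1 - phi_1^2) = c_0 + phi_1 c_1, so
  gamma(0) = (c_0 + phi_1 c_1) / (1 - phi_1^2) = (5.26814 + (-0.426)(-1.556)) / (1 - (-0.426)^2) = 5.930996 / 0.818524 = 7.245965.
  gamma(1) = phi_1 gamma(0) + c_1 = (-0.426)(7.245965) + (-1.556) = -4.642781.
Therefore gamma(1) = -4.6428 (to 4 decimal places).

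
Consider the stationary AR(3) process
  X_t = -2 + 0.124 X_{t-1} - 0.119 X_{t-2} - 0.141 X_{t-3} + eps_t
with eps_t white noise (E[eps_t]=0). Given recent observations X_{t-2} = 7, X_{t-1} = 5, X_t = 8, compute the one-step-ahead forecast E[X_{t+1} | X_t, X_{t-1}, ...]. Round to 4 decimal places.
E[X_{t+1} \mid \mathcal F_t] = -2.5900

For an AR(p) model X_t = c + sum_i phi_i X_{t-i} + eps_t, the
one-step-ahead conditional mean is
  E[X_{t+1} | X_t, ...] = c + sum_i phi_i X_{t+1-i}.
Substitute known values:
  E[X_{t+1} | ...] = -2 + (0.124) * (8) + (-0.119) * (5) + (-0.141) * (7)
                   = -2.5900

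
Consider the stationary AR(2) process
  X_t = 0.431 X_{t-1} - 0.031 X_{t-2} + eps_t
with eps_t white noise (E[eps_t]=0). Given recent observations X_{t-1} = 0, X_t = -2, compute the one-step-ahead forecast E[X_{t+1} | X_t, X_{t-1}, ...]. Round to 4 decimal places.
E[X_{t+1} \mid \mathcal F_t] = -0.8620

For an AR(p) model X_t = c + sum_i phi_i X_{t-i} + eps_t, the
one-step-ahead conditional mean is
  E[X_{t+1} | X_t, ...] = c + sum_i phi_i X_{t+1-i}.
Substitute known values:
  E[X_{t+1} | ...] = (0.431) * (-2) + (-0.031) * (0)
                   = -0.8620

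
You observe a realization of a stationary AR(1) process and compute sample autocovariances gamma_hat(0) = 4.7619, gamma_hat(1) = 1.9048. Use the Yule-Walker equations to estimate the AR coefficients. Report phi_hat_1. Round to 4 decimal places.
\hat\phi_{1} = 0.4000

The Yule-Walker equations for an AR(p) process read, in matrix form,
  Gamma_p phi = r_p,   with   (Gamma_p)_{ij} = gamma(|i - j|),
                       (r_p)_i = gamma(i),   i,j = 1..p.
Substitute the sample gammas (Toeplitz matrix and right-hand side of size 1):
  Gamma_p = [[4.7619]]
  r_p     = [1.9048]
With p = 1 this is the single equation gamma(0) phi_1 = gamma(1):
  phi_hat_1 = gamma(1) / gamma(0) = 1.9048 / 4.7619 = 0.4000.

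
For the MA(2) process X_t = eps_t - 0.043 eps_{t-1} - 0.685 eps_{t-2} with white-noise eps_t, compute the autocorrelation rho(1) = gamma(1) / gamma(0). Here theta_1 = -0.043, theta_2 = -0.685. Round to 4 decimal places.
\rho(1) = -0.0092

For an MA(q) process with theta_0 = 1, the autocovariance is
  gamma(k) = sigma^2 * sum_{i=0..q-k} theta_i * theta_{i+k},
and rho(k) = gamma(k) / gamma(0). Sigma^2 cancels.
  numerator   = (1)*(-0.043) + (-0.043)*(-0.685) = -0.013545.
  denominator = (1)^2 + (-0.043)^2 + (-0.685)^2 = 1.471074.
  rho(1) = -0.013545 / 1.471074 = -0.0092.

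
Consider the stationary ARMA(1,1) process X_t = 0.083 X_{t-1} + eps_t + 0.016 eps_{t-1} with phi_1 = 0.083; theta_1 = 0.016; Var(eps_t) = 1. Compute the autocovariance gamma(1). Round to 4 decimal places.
\gamma(1) = 0.0998

Multiply the model equation by X_{t-k} and take expectations. With theta_0 = psi_0 = 1 and psi_j the MA(infinity) weights, this gives
  gamma(k) - sum_i phi_i gamma(k-i) = c_k,
  c_k = sigma^2 * sum_{j=k..q} theta_j psi_{j-k}   (c_k = 0 for k > q),
using gamma(-m) = gamma(m).
psi-weights needed (psi_j = theta_j + sum_i phi_i psi_{j-i}):
  psi_1 = theta_1 + phi_1 = 0.016 + (0.083) = 0.099
Right-hand sides:
  c_0 = sigma^2 (1 + theta_1 psi_1) = 1 * (1 + (0.016)(0.099)) = 1 * 1.001584 = 1.001584
  c_1 = sigma^2 theta_1 = 1 * (0.016) = 0.016
  c_2 = 0
Equations for k = 0 and k = 1 (AR order 1):
  gamma(0) = phi_1 gamma(1) + c_0
  gamma(1) = phi_1 gamma(0) + c_1
Substituting the second into the first: gamma(0) (1 - phi_1^2) = c_0 + phi_1 c_1, so
  gamma(0) = (c_0 + phi_1 c_1) / (1 - phi_1^2) = (1.001584 + (0.083)(0.016)) / (1 - (0.083)^2) = 1.002912 / 0.993111 = 1.009869.
  gamma(1) = phi_1 gamma(0) + c_1 = (0.083)(1.009869) + (0.016) = 0.099819.
Therefore gamma(1) = 0.0998 (to 4 decimal places).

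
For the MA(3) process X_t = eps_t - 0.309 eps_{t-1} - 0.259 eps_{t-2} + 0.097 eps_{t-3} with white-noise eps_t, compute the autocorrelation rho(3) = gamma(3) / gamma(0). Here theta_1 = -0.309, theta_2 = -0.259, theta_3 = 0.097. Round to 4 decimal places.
\rho(3) = 0.0828

For an MA(q) process with theta_0 = 1, the autocovariance is
  gamma(k) = sigma^2 * sum_{i=0..q-k} theta_i * theta_{i+k},
and rho(k) = gamma(k) / gamma(0). Sigma^2 cancels.
  numerator   = (1)*(0.097) = 0.097.
  denominator = (1)^2 + (-0.309)^2 + (-0.259)^2 + (0.097)^2 = 1.171971.
  rho(3) = 0.097 / 1.171971 = 0.0828.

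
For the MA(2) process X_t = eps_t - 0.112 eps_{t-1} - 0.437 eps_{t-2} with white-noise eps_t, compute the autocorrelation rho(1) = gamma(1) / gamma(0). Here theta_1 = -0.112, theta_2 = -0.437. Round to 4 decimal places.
\rho(1) = -0.0524

For an MA(q) process with theta_0 = 1, the autocovariance is
  gamma(k) = sigma^2 * sum_{i=0..q-k} theta_i * theta_{i+k},
and rho(k) = gamma(k) / gamma(0). Sigma^2 cancels.
  numerator   = (1)*(-0.112) + (-0.112)*(-0.437) = -0.063056.
  denominator = (1)^2 + (-0.112)^2 + (-0.437)^2 = 1.203513.
  rho(1) = -0.063056 / 1.203513 = -0.0524.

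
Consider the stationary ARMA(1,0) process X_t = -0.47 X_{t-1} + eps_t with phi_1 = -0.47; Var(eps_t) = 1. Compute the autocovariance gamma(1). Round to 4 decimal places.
\gamma(1) = -0.6033

Multiply the model equation by X_{t-k} and take expectations. With theta_0 = psi_0 = 1 and psi_j the MA(infinity) weights, this gives
  gamma(k) - sum_i phi_i gamma(k-i) = c_k,
  c_k = sigma^2 * sum_{j=k..q} theta_j psi_{j-k}   (c_k = 0 for k > q),
using gamma(-m) = gamma(m).
Pure AR (q = 0): c_0 = sigma^2 = 1, c_k = 0 for k >= 1.
Equations for k = 0 and k = 1 (AR order 1):
  gamma(0) = phi_1 gamma(1) + c_0
  gamma(1) = phi_1 gamma(0) + c_1
Substituting the second into the first: gamma(0) (1 - phi_1^2) = c_0 + phi_1 c_1, so
  gamma(0) = c_0 / (1 - phi_1^2) = 1 / (1 - (-0.47)^2) = 1 / 0.7791 = 1.283532.
  gamma(1) = phi_1 gamma(0) = (-0.47)(1.283532) = -0.60326.
Therefore gamma(1) = -0.6033 (to 4 decimal places).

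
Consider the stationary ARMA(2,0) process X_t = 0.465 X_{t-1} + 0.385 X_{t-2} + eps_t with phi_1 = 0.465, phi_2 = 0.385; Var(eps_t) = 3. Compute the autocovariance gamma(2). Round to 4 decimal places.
\gamma(2) = 6.0570

Multiply the model equation by X_{t-k} and take expectations. With theta_0 = psi_0 = 1 and psi_j the MA(infinity) weights, this gives
  gamma(k) - sum_i phi_i gamma(k-i) = c_k,
  c_k = sigma^2 * sum_{j=k..q} theta_j psi_{j-k}   (c_k = 0 for k > q),
using gamma(-m) = gamma(m).
Pure AR (q = 0): c_0 = sigma^2 = 3, c_k = 0 for k >= 1.
Equations for k = 0, 1, 2 (AR order 2, c_2 = 0):
  (E0) gamma(0) = phi_1 gamma(1) + phi_2 gamma(2) + c_0
  (E1) gamma(1) = phi_1 gamma(0) + phi_2 gamma(1) + c_1
  (E2) gamma(2) = phi_1 gamma(1) + phi_2 gamma(0)
From (E1): gamma(1) = A gamma(0) + B with
  A = phi_1 / (1 - phi_2) = 0.465 / 0.615 = 0.756098,   B = c_1 / (1 - phi_2) = 0 / 0.615 = 0.
Insert (E2) into (E0): gamma(0) (1 - phi_2^2) = phi_1 (1 + phi_2) gamma(1) + c_0.
  phi_1 (1 + phi_2) = (0.465)(1.385) = 0.644025,   1 - phi_2^2 = 0.851775.
Replace gamma(1) by A gamma(0) + B and collect gamma(0):
  gamma(0) [0.851775 - (0.644025)(0.756098)] = c_0 = 3
  gamma(0) * 0.364829 = 3
  gamma(0) = 3 / 0.364829 = 8.223024.
  gamma(1) = A gamma(0) = (0.756098)(8.223024) = 6.217409.
  gamma(2) = phi_1 gamma(1) + phi_2 gamma(0) = (0.465)(6.217409) + (0.385)(8.223024) = 6.056959.
Therefore gamma(2) = 6.0570 (to 4 decimal places).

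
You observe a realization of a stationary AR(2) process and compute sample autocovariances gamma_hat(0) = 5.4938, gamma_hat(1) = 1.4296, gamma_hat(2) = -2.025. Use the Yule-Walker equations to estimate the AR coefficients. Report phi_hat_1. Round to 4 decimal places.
\hat\phi_{1} = 0.3820

The Yule-Walker equations for an AR(p) process read, in matrix form,
  Gamma_p phi = r_p,   with   (Gamma_p)_{ij} = gamma(|i - j|),
                       (r_p)_i = gamma(i),   i,j = 1..p.
Substitute the sample gammas (Toeplitz matrix and right-hand side of size 2):
  Gamma_p = [[5.4938, 1.4296], [1.4296, 5.4938]]
  r_p     = [1.4296, -2.025]
Written out:
  5.4938 phi_1 + 1.4296 phi_2 = 1.4296
  1.4296 phi_1 + 5.4938 phi_2 = -2.025
Solve by Cramer's rule:
  det = gamma(0)^2 - gamma(1)^2 = (5.4938)^2 - (1.4296)^2 = 30.18183844 - 2.04375616 = 28.13808228
  phi_hat_1 = [gamma(1) gamma(0) - gamma(1) gamma(2)] / det = [(1.4296)(5.4938) - (1.4296)(-2.025)] / 28.13808228 = 10.74887648 / 28.13808228 = 0.382
  phi_hat_2 = [gamma(0) gamma(2) - gamma(1)^2] / det = [(5.4938)(-2.025) - (1.4296)^2] / 28.13808228 = -13.16870116 / 28.13808228 = -0.468
So phi_hat = [0.3820, -0.4680].
Therefore phi_hat_1 = 0.3820.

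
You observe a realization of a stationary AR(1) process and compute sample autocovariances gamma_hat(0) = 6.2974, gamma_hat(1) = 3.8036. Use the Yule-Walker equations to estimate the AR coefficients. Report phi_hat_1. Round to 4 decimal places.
\hat\phi_{1} = 0.6040

The Yule-Walker equations for an AR(p) process read, in matrix form,
  Gamma_p phi = r_p,   with   (Gamma_p)_{ij} = gamma(|i - j|),
                       (r_p)_i = gamma(i),   i,j = 1..p.
Substitute the sample gammas (Toeplitz matrix and right-hand side of size 1):
  Gamma_p = [[6.2974]]
  r_p     = [3.8036]
With p = 1 this is the single equation gamma(0) phi_1 = gamma(1):
  phi_hat_1 = gamma(1) / gamma(0) = 3.8036 / 6.2974 = 0.6040.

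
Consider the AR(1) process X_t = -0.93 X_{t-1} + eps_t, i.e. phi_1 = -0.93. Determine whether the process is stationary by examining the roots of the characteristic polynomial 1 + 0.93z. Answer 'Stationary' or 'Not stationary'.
\text{Stationary}

The AR(p) characteristic polynomial is P(z) = 1 + 0.93z.
Stationarity requires all roots to lie outside the unit circle, i.e. |z| > 1 for every root.
This is linear in z: 1 + (0.93) z = 0  =>  z = -1/(0.93) = -1.075269,  |z| = 1.075269.
Moduli of all roots: 1.0753.
All moduli strictly greater than 1? Yes.
Verdict: Stationary.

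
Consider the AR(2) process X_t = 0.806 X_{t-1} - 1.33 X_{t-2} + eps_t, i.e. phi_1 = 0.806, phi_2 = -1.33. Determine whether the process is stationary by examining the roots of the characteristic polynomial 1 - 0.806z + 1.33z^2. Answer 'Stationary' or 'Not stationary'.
\text{Not stationary}

The AR(p) characteristic polynomial is P(z) = 1 - 0.806z + 1.33z^2.
Stationarity requires all roots to lie outside the unit circle, i.e. |z| > 1 for every root.
Set 1 + (-0.806) z + (1.33) z^2 = 0, i.e. a z^2 + b z + c = 0 with a = 1.33, b = -0.806, c = 1.
Discriminant D = b^2 - 4ac = (-0.806)^2 - 4*(1.33)*1 = 0.649636 - (5.32) = -4.670364.
D < 0, so the roots are the complex-conjugate pair z = (-b +/- i sqrt(-D)) / (2a) = 0.303 +/- 0.8124i.
For a conjugate pair |z|^2 = z * conj(z) = (product of roots) = c/a = 1/(1.33) = 0.75188, so |z| = sqrt(0.75188) = 0.8671 for both roots.
Moduli of all roots: 0.8671, 0.8671.
All moduli strictly greater than 1? No.
Verdict: Not stationary.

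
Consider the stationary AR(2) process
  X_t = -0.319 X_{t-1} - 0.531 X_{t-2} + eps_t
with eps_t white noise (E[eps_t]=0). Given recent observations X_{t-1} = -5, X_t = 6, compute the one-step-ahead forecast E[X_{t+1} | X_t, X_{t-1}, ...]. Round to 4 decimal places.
E[X_{t+1} \mid \mathcal F_t] = 0.7410

For an AR(p) model X_t = c + sum_i phi_i X_{t-i} + eps_t, the
one-step-ahead conditional mean is
  E[X_{t+1} | X_t, ...] = c + sum_i phi_i X_{t+1-i}.
Substitute known values:
  E[X_{t+1} | ...] = (-0.319) * (6) + (-0.531) * (-5)
                   = 0.7410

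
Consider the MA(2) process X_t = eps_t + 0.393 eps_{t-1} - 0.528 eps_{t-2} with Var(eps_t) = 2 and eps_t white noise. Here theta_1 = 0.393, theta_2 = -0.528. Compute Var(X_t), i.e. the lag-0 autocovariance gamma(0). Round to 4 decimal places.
\gamma(0) = 2.8665

For an MA(q) process X_t = eps_t + sum_i theta_i eps_{t-i} with
Var(eps_t) = sigma^2, the variance is
  gamma(0) = sigma^2 * (1 + sum_i theta_i^2).
  sum_i theta_i^2 = (0.393)^2 + (-0.528)^2 = 0.154449 + 0.278784 = 0.433233.
  gamma(0) = 2 * (1 + 0.433233) = 2 * 1.433233 = 2.866466, which rounds to 2.8665.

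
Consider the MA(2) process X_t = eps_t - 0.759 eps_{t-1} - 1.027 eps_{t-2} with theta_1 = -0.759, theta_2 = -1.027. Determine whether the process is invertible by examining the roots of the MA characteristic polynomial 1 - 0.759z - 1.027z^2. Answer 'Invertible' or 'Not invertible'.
\text{Not invertible}

The MA(q) characteristic polynomial is P(z) = 1 - 0.759z - 1.027z^2.
Invertibility requires all roots to lie outside the unit circle, i.e. |z| > 1 for every root.
Set 1 + (-0.759) z + (-1.027) z^2 = 0, i.e. a z^2 + b z + c = 0 with a = -1.027, b = -0.759, c = 1.
Discriminant D = b^2 - 4ac = (-0.759)^2 - 4*(-1.027)*1 = 0.576081 - (-4.108) = 4.684081.
D >= 0, so the roots are real: z = (-b +/- sqrt(D)) / (2a) = (0.759 +/- 2.164274) / (-2.054).
  z_1 = (0.759 + 2.164274) / (-2.054) = -1.4232,   |z_1| = 1.4232.
  z_2 = (0.759 - 2.164274) / (-2.054) = 0.6842,   |z_2| = 0.6842.
Moduli of all roots: 1.4232, 0.6842.
All moduli strictly greater than 1? No.
Verdict: Not invertible.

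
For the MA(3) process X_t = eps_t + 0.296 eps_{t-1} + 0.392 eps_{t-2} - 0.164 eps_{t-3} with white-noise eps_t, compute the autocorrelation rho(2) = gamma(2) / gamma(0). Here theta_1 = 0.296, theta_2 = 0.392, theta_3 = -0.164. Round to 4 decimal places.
\rho(2) = 0.2708

For an MA(q) process with theta_0 = 1, the autocovariance is
  gamma(k) = sigma^2 * sum_{i=0..q-k} theta_i * theta_{i+k},
and rho(k) = gamma(k) / gamma(0). Sigma^2 cancels.
  numerator   = (1)*(0.392) + (0.296)*(-0.164) = 0.343456.
  denominator = (1)^2 + (0.296)^2 + (0.392)^2 + (-0.164)^2 = 1.268176.
  rho(2) = 0.343456 / 1.268176 = 0.2708.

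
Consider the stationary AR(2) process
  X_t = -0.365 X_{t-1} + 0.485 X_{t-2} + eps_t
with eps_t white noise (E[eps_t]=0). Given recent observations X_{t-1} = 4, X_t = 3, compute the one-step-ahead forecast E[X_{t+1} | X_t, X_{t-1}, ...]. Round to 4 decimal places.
E[X_{t+1} \mid \mathcal F_t] = 0.8450

For an AR(p) model X_t = c + sum_i phi_i X_{t-i} + eps_t, the
one-step-ahead conditional mean is
  E[X_{t+1} | X_t, ...] = c + sum_i phi_i X_{t+1-i}.
Substitute known values:
  E[X_{t+1} | ...] = (-0.365) * (3) + (0.485) * (4)
                   = 0.8450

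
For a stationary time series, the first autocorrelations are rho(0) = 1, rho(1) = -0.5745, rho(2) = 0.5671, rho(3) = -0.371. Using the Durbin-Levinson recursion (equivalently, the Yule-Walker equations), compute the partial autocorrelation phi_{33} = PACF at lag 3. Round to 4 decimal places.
\phi_{33} = 0.0730

The PACF at lag k is phi_{kk}, the last component of the solution
to the Yule-Walker system G_k phi = r_k where
  (G_k)_{ij} = rho(|i - j|), (r_k)_i = rho(i), i,j = 1..k.
Equivalently, Durbin-Levinson gives phi_{kk} iteratively:
  phi_{11} = rho(1)
  phi_{kk} = [rho(k) - sum_{j=1..k-1} phi_{k-1,j} rho(k-j)]
            / [1 - sum_{j=1..k-1} phi_{k-1,j} rho(j)],
  phi_{k,j} = phi_{k-1,j} - phi_{kk} phi_{k-1,k-j},  j = 1..k-1.
Step k = 1:
  phi_11 = rho(1) = -0.5745.
Step k = 2:
  phi_22 = [rho(2) - phi_11 rho(1)] / [1 - phi_11 rho(1)] = [0.5671 - (-0.5745)(-0.5745)] / [1 - (-0.5745)(-0.5745)]
         = 0.23704975 / 0.66994975 = 0.353832.
  Update: phi_21 = phi_11 - phi_22 phi_11 = -0.5745 - (0.353832)(-0.5745) = -0.371223.
Step k = 3:
  phi_33 = [rho(3) - phi_21 rho(2) - phi_22 rho(1)] / [1 - phi_21 rho(1) - phi_22 rho(2)]
    numerator   = -0.371 - (-0.371223)(0.5671) - (0.353832)(-0.5745) = 0.04279737
    denominator = 1 - (-0.371223)(-0.5745) - (0.353832)(0.5671) = 0.58607393
  phi_33 = 0.04279737 / 0.58607393 = 0.073.
Therefore phi_{33} = 0.0730.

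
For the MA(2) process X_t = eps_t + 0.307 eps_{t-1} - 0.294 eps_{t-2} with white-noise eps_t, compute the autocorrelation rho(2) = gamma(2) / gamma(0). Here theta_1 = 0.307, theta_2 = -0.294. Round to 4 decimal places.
\rho(2) = -0.2490

For an MA(q) process with theta_0 = 1, the autocovariance is
  gamma(k) = sigma^2 * sum_{i=0..q-k} theta_i * theta_{i+k},
and rho(k) = gamma(k) / gamma(0). Sigma^2 cancels.
  numerator   = (1)*(-0.294) = -0.294.
  denominator = (1)^2 + (0.307)^2 + (-0.294)^2 = 1.180685.
  rho(2) = -0.294 / 1.180685 = -0.2490.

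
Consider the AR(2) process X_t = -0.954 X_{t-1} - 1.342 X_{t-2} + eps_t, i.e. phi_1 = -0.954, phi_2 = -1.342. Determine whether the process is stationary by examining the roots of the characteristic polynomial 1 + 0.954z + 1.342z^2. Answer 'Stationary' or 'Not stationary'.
\text{Not stationary}

The AR(p) characteristic polynomial is P(z) = 1 + 0.954z + 1.342z^2.
Stationarity requires all roots to lie outside the unit circle, i.e. |z| > 1 for every root.
Set 1 + (0.954) z + (1.342) z^2 = 0, i.e. a z^2 + b z + c = 0 with a = 1.342, b = 0.954, c = 1.
Discriminant D = b^2 - 4ac = (0.954)^2 - 4*(1.342)*1 = 0.910116 - (5.368) = -4.457884.
D < 0, so the roots are the complex-conjugate pair z = (-b +/- i sqrt(-D)) / (2a) = -0.3554 +/- 0.7867i.
For a conjugate pair |z|^2 = z * conj(z) = (product of roots) = c/a = 1/(1.342) = 0.745156, so |z| = sqrt(0.745156) = 0.8632 for both roots.
Moduli of all roots: 0.8632, 0.8632.
All moduli strictly greater than 1? No.
Verdict: Not stationary.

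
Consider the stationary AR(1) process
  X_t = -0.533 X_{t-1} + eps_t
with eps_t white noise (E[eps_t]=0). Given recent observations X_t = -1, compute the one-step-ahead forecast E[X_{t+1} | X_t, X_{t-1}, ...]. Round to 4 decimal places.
E[X_{t+1} \mid \mathcal F_t] = 0.5330

For an AR(p) model X_t = c + sum_i phi_i X_{t-i} + eps_t, the
one-step-ahead conditional mean is
  E[X_{t+1} | X_t, ...] = c + sum_i phi_i X_{t+1-i}.
Substitute known values:
  E[X_{t+1} | ...] = (-0.533) * (-1)
                   = 0.5330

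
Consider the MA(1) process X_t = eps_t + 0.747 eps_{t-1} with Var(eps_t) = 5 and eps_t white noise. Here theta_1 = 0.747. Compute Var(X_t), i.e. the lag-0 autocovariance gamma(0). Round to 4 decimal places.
\gamma(0) = 7.7900

For an MA(q) process X_t = eps_t + sum_i theta_i eps_{t-i} with
Var(eps_t) = sigma^2, the variance is
  gamma(0) = sigma^2 * (1 + sum_i theta_i^2).
  sum_i theta_i^2 = (0.747)^2 = 0.558009.
  gamma(0) = 5 * (1 + 0.558009) = 5 * 1.558009 = 7.790045, which rounds to 7.7900.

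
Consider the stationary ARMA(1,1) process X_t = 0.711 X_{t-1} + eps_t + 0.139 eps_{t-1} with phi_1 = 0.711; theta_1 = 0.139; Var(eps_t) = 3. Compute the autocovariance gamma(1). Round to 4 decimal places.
\gamma(1) = 5.6666

Multiply the model equation by X_{t-k} and take expectations. With theta_0 = psi_0 = 1 and psi_j the MA(infinity) weights, this gives
  gamma(k) - sum_i phi_i gamma(k-i) = c_k,
  c_k = sigma^2 * sum_{j=k..q} theta_j psi_{j-k}   (c_k = 0 for k > q),
using gamma(-m) = gamma(m).
psi-weights needed (psi_j = theta_j + sum_i phi_i psi_{j-i}):
  psi_1 = theta_1 + phi_1 = 0.139 + (0.711) = 0.85
Right-hand sides:
  c_0 = sigma^2 (1 + theta_1 psi_1) = 3 * (1 + (0.139)(0.85)) = 3 * 1.11815 = 3.35445
  c_1 = sigma^2 theta_1 = 3 * (0.139) = 0.417
  c_2 = 0
Equations for k = 0 and k = 1 (AR order 1):
  gamma(0) = phi_1 gamma(1) + c_0
  gamma(1) = phi_1 gamma(0) + c_1
Substituting the second into the first: gamma(0) (1 - phi_1^2) = c_0 + phi_1 c_1, so
  gamma(0) = (c_0 + phi_1 c_1) / (1 - phi_1^2) = (3.35445 + (0.711)(0.417)) / (1 - (0.711)^2) = 3.650937 / 0.494479 = 7.383402.
  gamma(1) = phi_1 gamma(0) + c_1 = (0.711)(7.383402) + (0.417) = 5.666598.
Therefore gamma(1) = 5.6666 (to 4 decimal places).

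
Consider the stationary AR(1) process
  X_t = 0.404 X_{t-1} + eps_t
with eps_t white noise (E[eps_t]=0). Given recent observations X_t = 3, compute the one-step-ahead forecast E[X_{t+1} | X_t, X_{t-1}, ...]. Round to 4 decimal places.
E[X_{t+1} \mid \mathcal F_t] = 1.2120

For an AR(p) model X_t = c + sum_i phi_i X_{t-i} + eps_t, the
one-step-ahead conditional mean is
  E[X_{t+1} | X_t, ...] = c + sum_i phi_i X_{t+1-i}.
Substitute known values:
  E[X_{t+1} | ...] = (0.404) * (3)
                   = 1.2120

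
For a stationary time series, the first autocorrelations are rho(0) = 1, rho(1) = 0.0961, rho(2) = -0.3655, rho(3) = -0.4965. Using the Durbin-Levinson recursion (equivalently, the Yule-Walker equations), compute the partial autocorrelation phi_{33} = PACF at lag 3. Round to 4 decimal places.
\phi_{33} = -0.4850

The PACF at lag k is phi_{kk}, the last component of the solution
to the Yule-Walker system G_k phi = r_k where
  (G_k)_{ij} = rho(|i - j|), (r_k)_i = rho(i), i,j = 1..k.
Equivalently, Durbin-Levinson gives phi_{kk} iteratively:
  phi_{11} = rho(1)
  phi_{kk} = [rho(k) - sum_{j=1..k-1} phi_{k-1,j} rho(k-j)]
            / [1 - sum_{j=1..k-1} phi_{k-1,j} rho(j)],
  phi_{k,j} = phi_{k-1,j} - phi_{kk} phi_{k-1,k-j},  j = 1..k-1.
Step k = 1:
  phi_11 = rho(1) = 0.0961.
Step k = 2:
  phi_22 = [rho(2) - phi_11 rho(1)] / [1 - phi_11 rho(1)] = [-0.3655 - (0.0961)(0.0961)] / [1 - (0.0961)(0.0961)]
         = -0.37473521 / 0.99076479 = -0.378228.
  Update: phi_21 = phi_11 - phi_22 phi_11 = 0.0961 - (-0.378228)(0.0961) = 0.132448.
Step k = 3:
  phi_33 = [rho(3) - phi_21 rho(2) - phi_22 rho(1)] / [1 - phi_21 rho(1) - phi_22 rho(2)]
    numerator   = -0.4965 - (0.132448)(-0.3655) - (-0.378228)(0.0961) = -0.41174262
    denominator = 1 - (0.132448)(0.0961) - (-0.378228)(-0.3655) = 0.84902936
  phi_33 = -0.41174262 / 0.84902936 = -0.485.
Therefore phi_{33} = -0.4850.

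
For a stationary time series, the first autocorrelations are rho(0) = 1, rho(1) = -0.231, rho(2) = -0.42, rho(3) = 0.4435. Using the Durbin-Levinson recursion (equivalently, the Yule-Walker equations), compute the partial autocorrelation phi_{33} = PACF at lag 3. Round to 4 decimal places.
\phi_{33} = 0.2570

The PACF at lag k is phi_{kk}, the last component of the solution
to the Yule-Walker system G_k phi = r_k where
  (G_k)_{ij} = rho(|i - j|), (r_k)_i = rho(i), i,j = 1..k.
Equivalently, Durbin-Levinson gives phi_{kk} iteratively:
  phi_{11} = rho(1)
  phi_{kk} = [rho(k) - sum_{j=1..k-1} phi_{k-1,j} rho(k-j)]
            / [1 - sum_{j=1..k-1} phi_{k-1,j} rho(j)],
  phi_{k,j} = phi_{k-1,j} - phi_{kk} phi_{k-1,k-j},  j = 1..k-1.
Step k = 1:
  phi_11 = rho(1) = -0.231.
Step k = 2:
  phi_22 = [rho(2) - phi_11 rho(1)] / [1 - phi_11 rho(1)] = [-0.42 - (-0.231)(-0.231)] / [1 - (-0.231)(-0.231)]
         = -0.473361 / 0.946639 = -0.500044.
  Update: phi_21 = phi_11 - phi_22 phi_11 = -0.231 - (-0.500044)(-0.231) = -0.34651.
Step k = 3:
  phi_33 = [rho(3) - phi_21 rho(2) - phi_22 rho(1)] / [1 - phi_21 rho(1) - phi_22 rho(2)]
    numerator   = 0.4435 - (-0.34651)(-0.42) - (-0.500044)(-0.231) = 0.18245562
    denominator = 1 - (-0.34651)(-0.231) - (-0.500044)(-0.42) = 0.70993775
  phi_33 = 0.18245562 / 0.70993775 = 0.257.
Therefore phi_{33} = 0.2570.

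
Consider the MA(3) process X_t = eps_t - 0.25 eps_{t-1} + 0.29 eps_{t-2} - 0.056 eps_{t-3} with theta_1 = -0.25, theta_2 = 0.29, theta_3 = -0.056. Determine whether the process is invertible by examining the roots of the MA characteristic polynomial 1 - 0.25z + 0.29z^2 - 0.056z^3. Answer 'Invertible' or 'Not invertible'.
\text{Invertible}

The MA(q) characteristic polynomial is P(z) = 1 - 0.25z + 0.29z^2 - 0.056z^3.
Invertibility requires all roots to lie outside the unit circle, i.e. |z| > 1 for every root.
Degree 3: look for a simple real root z0 first, then factor out (1 - z/z0) and solve the remaining quadratic.
Testing z0 = 5: P(5) = 1 + (-0.25)(5) + (0.29)(5)^2 + (-0.056)(5)^3
  = 1 + (-1.25) + (7.25) + (-7) = 0.  So z_0 = 5 is a root, |z_0| = 5.
Divide out the factor (1 - 0.2 z) = (1 - z/z0) (since 1/z0 = 0.2):
  P(z) = (1 - 0.2 z)(1 + (-0.05) z + (0.28) z^2)
  [check: z-coef -0.05 - (0.2) = -0.25; z^2-coef 0.28 - (0.2)(-0.05) = 0.29; z^3-coef -(0.2)(0.28) = -0.056.]
Remaining roots from the quadratic factor 1 + (-0.05) z + (0.28) z^2:
  Set 1 + (-0.05) z + (0.28) z^2 = 0, i.e. a z^2 + b z + c = 0 with a = 0.28, b = -0.05, c = 1.
  Discriminant D = b^2 - 4ac = (-0.05)^2 - 4*(0.28)*1 = 0.0025 - (1.12) = -1.1175.
  D < 0, so the roots are the complex-conjugate pair z = (-b +/- i sqrt(-D)) / (2a) = 0.0893 +/- 1.8877i.
  For a conjugate pair |z|^2 = z * conj(z) = (product of roots) = c/a = 1/(0.28) = 3.571429, so |z| = sqrt(3.571429) = 1.8898 for both roots.
Moduli of all roots: 5.0000, 1.8898, 1.8898.
All moduli strictly greater than 1? Yes.
Verdict: Invertible.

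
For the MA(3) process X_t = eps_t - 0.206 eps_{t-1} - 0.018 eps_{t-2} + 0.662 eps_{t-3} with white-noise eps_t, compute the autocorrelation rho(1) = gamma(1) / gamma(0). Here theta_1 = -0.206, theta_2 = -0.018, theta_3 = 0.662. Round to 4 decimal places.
\rho(1) = -0.1446

For an MA(q) process with theta_0 = 1, the autocovariance is
  gamma(k) = sigma^2 * sum_{i=0..q-k} theta_i * theta_{i+k},
and rho(k) = gamma(k) / gamma(0). Sigma^2 cancels.
  numerator   = (1)*(-0.206) + (-0.206)*(-0.018) + (-0.018)*(0.662) = -0.214208.
  denominator = (1)^2 + (-0.206)^2 + (-0.018)^2 + (0.662)^2 = 1.481004.
  rho(1) = -0.214208 / 1.481004 = -0.1446.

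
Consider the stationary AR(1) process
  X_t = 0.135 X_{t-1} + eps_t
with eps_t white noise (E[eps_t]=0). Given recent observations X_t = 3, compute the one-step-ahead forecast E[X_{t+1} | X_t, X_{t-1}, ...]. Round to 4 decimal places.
E[X_{t+1} \mid \mathcal F_t] = 0.4050

For an AR(p) model X_t = c + sum_i phi_i X_{t-i} + eps_t, the
one-step-ahead conditional mean is
  E[X_{t+1} | X_t, ...] = c + sum_i phi_i X_{t+1-i}.
Substitute known values:
  E[X_{t+1} | ...] = (0.135) * (3)
                   = 0.4050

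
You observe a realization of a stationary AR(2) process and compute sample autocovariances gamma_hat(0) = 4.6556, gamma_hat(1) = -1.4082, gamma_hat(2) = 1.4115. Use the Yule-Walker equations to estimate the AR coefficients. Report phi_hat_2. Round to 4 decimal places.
\hat\phi_{2} = 0.2330

The Yule-Walker equations for an AR(p) process read, in matrix form,
  Gamma_p phi = r_p,   with   (Gamma_p)_{ij} = gamma(|i - j|),
                       (r_p)_i = gamma(i),   i,j = 1..p.
Substitute the sample gammas (Toeplitz matrix and right-hand side of size 2):
  Gamma_p = [[4.6556, -1.4082], [-1.4082, 4.6556]]
  r_p     = [-1.4082, 1.4115]
Written out:
  4.6556 phi_1 - 1.4082 phi_2 = -1.4082
  -1.4082 phi_1 + 4.6556 phi_2 = 1.4115
Solve by Cramer's rule:
  det = gamma(0)^2 - gamma(1)^2 = (4.6556)^2 - (-1.4082)^2 = 21.67461136 - 1.98302724 = 19.69158412
  phi_hat_1 = [gamma(1) gamma(0) - gamma(1) gamma(2)] / det = [(-1.4082)(4.6556) - (-1.4082)(1.4115)] / 19.69158412 = -4.56834162 / 19.69158412 = -0.232
  phi_hat_2 = [gamma(0) gamma(2) - gamma(1)^2] / det = [(4.6556)(1.4115) - (-1.4082)^2] / 19.69158412 = 4.58835216 / 19.69158412 = 0.233
So phi_hat = [-0.2320, 0.2330].
Therefore phi_hat_2 = 0.2330.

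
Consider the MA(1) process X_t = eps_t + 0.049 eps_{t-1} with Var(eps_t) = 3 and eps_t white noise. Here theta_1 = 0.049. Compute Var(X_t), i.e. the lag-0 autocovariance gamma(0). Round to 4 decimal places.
\gamma(0) = 3.0072

For an MA(q) process X_t = eps_t + sum_i theta_i eps_{t-i} with
Var(eps_t) = sigma^2, the variance is
  gamma(0) = sigma^2 * (1 + sum_i theta_i^2).
  sum_i theta_i^2 = (0.049)^2 = 0.002401.
  gamma(0) = 3 * (1 + 0.002401) = 3 * 1.002401 = 3.007203, which rounds to 3.0072.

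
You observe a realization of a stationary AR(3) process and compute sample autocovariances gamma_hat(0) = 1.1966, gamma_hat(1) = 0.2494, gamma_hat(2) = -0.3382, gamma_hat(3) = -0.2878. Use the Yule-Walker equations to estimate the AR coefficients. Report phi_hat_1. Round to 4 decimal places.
\hat\phi_{1} = 0.2430

The Yule-Walker equations for an AR(p) process read, in matrix form,
  Gamma_p phi = r_p,   with   (Gamma_p)_{ij} = gamma(|i - j|),
                       (r_p)_i = gamma(i),   i,j = 1..p.
Substitute the sample gammas (Toeplitz matrix and right-hand side of size 3):
  Gamma_p = [[1.1966, 0.2494, -0.3382], [0.2494, 1.1966, 0.2494], [-0.3382, 0.2494, 1.1966]]
  r_p     = [0.2494, -0.3382, -0.2878]
Written out (R1..R3):
  (R1) 1.1966 phi_1 + 0.2494 phi_2 - 0.3382 phi_3 = 0.2494
  (R2) 0.2494 phi_1 + 1.1966 phi_2 + 0.2494 phi_3 = -0.3382
  (R3) -0.3382 phi_1 + 0.2494 phi_2 + 1.1966 phi_3 = -0.2878
Gaussian elimination:
  R2 <- R2 - (0.2494/1.1966) R1 = R2 - (0.208424) R1:  1.144619 phi_2 + 0.319889 phi_3 = -0.390181
  R3 <- R3 - (-0.3382/1.1966) R1 = R3 - (-0.282634) R1:  0.319889 phi_2 + 1.101013 phi_3 = -0.217311
  R3 <- R3 - (0.319889/1.144619) R2 = R3 - (0.279472) R2:  1.011613 phi_3 = -0.108266
Back-substitution:
  phi_hat_3 = -0.108266 / 1.011613 = -0.107024
  phi_hat_2 = (-0.390181 - (0.319889)(-0.107024)) / 1.144619 = -0.310973
  phi_hat_1 = (0.2494 - (0.2494)(-0.310973) - (-0.3382)(-0.107024)) / 1.1966 = 0.242989
So phi_hat = [0.2430, -0.3110, -0.1070].
Therefore phi_hat_1 = 0.2430.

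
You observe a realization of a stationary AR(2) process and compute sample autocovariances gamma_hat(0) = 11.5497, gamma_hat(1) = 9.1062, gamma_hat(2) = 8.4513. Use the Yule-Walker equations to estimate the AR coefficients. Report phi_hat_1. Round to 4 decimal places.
\hat\phi_{1} = 0.5590

The Yule-Walker equations for an AR(p) process read, in matrix form,
  Gamma_p phi = r_p,   with   (Gamma_p)_{ij} = gamma(|i - j|),
                       (r_p)_i = gamma(i),   i,j = 1..p.
Substitute the sample gammas (Toeplitz matrix and right-hand side of size 2):
  Gamma_p = [[11.5497, 9.1062], [9.1062, 11.5497]]
  r_p     = [9.1062, 8.4513]
Written out:
  11.5497 phi_1 + 9.1062 phi_2 = 9.1062
  9.1062 phi_1 + 11.5497 phi_2 = 8.4513
Solve by Cramer's rule:
  det = gamma(0)^2 - gamma(1)^2 = (11.5497)^2 - (9.1062)^2 = 133.39557009 - 82.92287844 = 50.47269165
  phi_hat_1 = [gamma(1) gamma(0) - gamma(1) gamma(2)] / det = [(9.1062)(11.5497) - (9.1062)(8.4513)] / 50.47269165 = 28.21465008 / 50.47269165 = 0.559
  phi_hat_2 = [gamma(0) gamma(2) - gamma(1)^2] / det = [(11.5497)(8.4513) - (9.1062)^2] / 50.47269165 = 14.68710117 / 50.47269165 = 0.291
So phi_hat = [0.5590, 0.2910].
Therefore phi_hat_1 = 0.5590.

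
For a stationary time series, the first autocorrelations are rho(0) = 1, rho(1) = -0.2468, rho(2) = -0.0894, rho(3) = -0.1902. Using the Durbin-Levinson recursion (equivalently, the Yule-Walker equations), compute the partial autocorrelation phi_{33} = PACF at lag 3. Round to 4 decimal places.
\phi_{33} = -0.2790

The PACF at lag k is phi_{kk}, the last component of the solution
to the Yule-Walker system G_k phi = r_k where
  (G_k)_{ij} = rho(|i - j|), (r_k)_i = rho(i), i,j = 1..k.
Equivalently, Durbin-Levinson gives phi_{kk} iteratively:
  phi_{11} = rho(1)
  phi_{kk} = [rho(k) - sum_{j=1..k-1} phi_{k-1,j} rho(k-j)]
            / [1 - sum_{j=1..k-1} phi_{k-1,j} rho(j)],
  phi_{k,j} = phi_{k-1,j} - phi_{kk} phi_{k-1,k-j},  j = 1..k-1.
Step k = 1:
  phi_11 = rho(1) = -0.2468.
Step k = 2:
  phi_22 = [rho(2) - phi_11 rho(1)] / [1 - phi_11 rho(1)] = [-0.0894 - (-0.2468)(-0.2468)] / [1 - (-0.2468)(-0.2468)]
         = -0.15031024 / 0.93908976 = -0.16006.
  Update: phi_21 = phi_11 - phi_22 phi_11 = -0.2468 - (-0.16006)(-0.2468) = -0.286303.
Step k = 3:
  phi_33 = [rho(3) - phi_21 rho(2) - phi_22 rho(1)] / [1 - phi_21 rho(1) - phi_22 rho(2)]
    numerator   = -0.1902 - (-0.286303)(-0.0894) - (-0.16006)(-0.2468) = -0.25529815
    denominator = 1 - (-0.286303)(-0.2468) - (-0.16006)(-0.0894) = 0.91503118
  phi_33 = -0.25529815 / 0.91503118 = -0.279.
Therefore phi_{33} = -0.2790.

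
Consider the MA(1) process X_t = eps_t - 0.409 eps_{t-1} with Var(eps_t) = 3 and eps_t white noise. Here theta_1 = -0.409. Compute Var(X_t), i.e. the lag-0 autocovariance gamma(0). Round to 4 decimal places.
\gamma(0) = 3.5018

For an MA(q) process X_t = eps_t + sum_i theta_i eps_{t-i} with
Var(eps_t) = sigma^2, the variance is
  gamma(0) = sigma^2 * (1 + sum_i theta_i^2).
  sum_i theta_i^2 = (-0.409)^2 = 0.167281.
  gamma(0) = 3 * (1 + 0.167281) = 3 * 1.167281 = 3.501843, which rounds to 3.5018.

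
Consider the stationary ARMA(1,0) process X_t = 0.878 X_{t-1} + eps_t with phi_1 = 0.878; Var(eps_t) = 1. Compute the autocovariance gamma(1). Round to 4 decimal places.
\gamma(1) = 3.8321

Multiply the model equation by X_{t-k} and take expectations. With theta_0 = psi_0 = 1 and psi_j the MA(infinity) weights, this gives
  gamma(k) - sum_i phi_i gamma(k-i) = c_k,
  c_k = sigma^2 * sum_{j=k..q} theta_j psi_{j-k}   (c_k = 0 for k > q),
using gamma(-m) = gamma(m).
Pure AR (q = 0): c_0 = sigma^2 = 1, c_k = 0 for k >= 1.
Equations for k = 0 and k = 1 (AR order 1):
  gamma(0) = phi_1 gamma(1) + c_0
  gamma(1) = phi_1 gamma(0) + c_1
Substituting the second into the first: gamma(0) (1 - phi_1^2) = c_0 + phi_1 c_1, so
  gamma(0) = c_0 / (1 - phi_1^2) = 1 / (1 - (0.878)^2) = 1 / 0.229116 = 4.364601.
  gamma(1) = phi_1 gamma(0) = (0.878)(4.364601) = 3.83212.
Therefore gamma(1) = 3.8321 (to 4 decimal places).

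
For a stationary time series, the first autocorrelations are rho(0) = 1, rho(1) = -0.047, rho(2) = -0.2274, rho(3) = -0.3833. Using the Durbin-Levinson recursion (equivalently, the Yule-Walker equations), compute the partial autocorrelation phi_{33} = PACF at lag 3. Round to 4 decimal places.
\phi_{33} = -0.4310

The PACF at lag k is phi_{kk}, the last component of the solution
to the Yule-Walker system G_k phi = r_k where
  (G_k)_{ij} = rho(|i - j|), (r_k)_i = rho(i), i,j = 1..k.
Equivalently, Durbin-Levinson gives phi_{kk} iteratively:
  phi_{11} = rho(1)
  phi_{kk} = [rho(k) - sum_{j=1..k-1} phi_{k-1,j} rho(k-j)]
            / [1 - sum_{j=1..k-1} phi_{k-1,j} rho(j)],
  phi_{k,j} = phi_{k-1,j} - phi_{kk} phi_{k-1,k-j},  j = 1..k-1.
Step k = 1:
  phi_11 = rho(1) = -0.047.
Step k = 2:
  phi_22 = [rho(2) - phi_11 rho(1)] / [1 - phi_11 rho(1)] = [-0.2274 - (-0.047)(-0.047)] / [1 - (-0.047)(-0.047)]
         = -0.229609 / 0.997791 = -0.230117.
  Update: phi_21 = phi_11 - phi_22 phi_11 = -0.047 - (-0.230117)(-0.047) = -0.057816.
Step k = 3:
  phi_33 = [rho(3) - phi_21 rho(2) - phi_22 rho(1)] / [1 - phi_21 rho(1) - phi_22 rho(2)]
    numerator   = -0.3833 - (-0.057816)(-0.2274) - (-0.230117)(-0.047) = -0.40726276
    denominator = 1 - (-0.057816)(-0.047) - (-0.230117)(-0.2274) = 0.94495399
  phi_33 = -0.40726276 / 0.94495399 = -0.431.
Therefore phi_{33} = -0.4310.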